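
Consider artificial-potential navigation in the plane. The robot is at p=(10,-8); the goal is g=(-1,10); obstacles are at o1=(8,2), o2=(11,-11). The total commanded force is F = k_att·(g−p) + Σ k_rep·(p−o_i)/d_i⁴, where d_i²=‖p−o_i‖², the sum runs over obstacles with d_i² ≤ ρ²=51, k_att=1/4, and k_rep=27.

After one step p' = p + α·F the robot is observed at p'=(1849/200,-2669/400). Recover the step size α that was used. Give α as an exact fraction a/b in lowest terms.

F_att = 1/4·(g−p) = 1/4·(-11,18) = (-2.7500,4.5000)
o1: d²=104 > ρ²=51 → inactive
o2: d²=10 ≤ ρ²=51; F_rep = 27·(-1,3)/10² = (-0.2700,0.8100)
F = F_att + ΣF_rep = (-3.0200,5.3100)
Δp = p'−p = (-0.7550,1.3275); α = Δx/Fx = (-151/200) / (-151/50) = 1/4
check: Δy/Fy = (531/400) / (531/100) = 1/4 ✓

α = 1/4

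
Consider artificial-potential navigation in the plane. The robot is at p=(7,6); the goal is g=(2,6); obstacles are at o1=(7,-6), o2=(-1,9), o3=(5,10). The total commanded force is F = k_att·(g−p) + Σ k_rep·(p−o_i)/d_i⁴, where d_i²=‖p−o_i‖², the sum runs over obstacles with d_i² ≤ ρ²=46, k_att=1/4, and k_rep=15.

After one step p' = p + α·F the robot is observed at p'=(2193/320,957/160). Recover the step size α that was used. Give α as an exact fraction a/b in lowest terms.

α = 1/8

F_att = 1/4·(g−p) = 1/4·(-5,0) = (-1.2500,0.0000)
o1: d²=144 > ρ²=46 → inactive
o2: d²=73 > ρ²=46 → inactive
o3: d²=20 ≤ ρ²=46; F_rep = 15·(2,-4)/20² = (0.0750,-0.1500)
F = F_att + ΣF_rep = (-1.1750,-0.1500)
Δp = p'−p = (-0.1469,-0.0187); α = Δx/Fx = (-47/320) / (-47/40) = 1/8
check: Δy/Fy = (-3/160) / (-3/20) = 1/8 ✓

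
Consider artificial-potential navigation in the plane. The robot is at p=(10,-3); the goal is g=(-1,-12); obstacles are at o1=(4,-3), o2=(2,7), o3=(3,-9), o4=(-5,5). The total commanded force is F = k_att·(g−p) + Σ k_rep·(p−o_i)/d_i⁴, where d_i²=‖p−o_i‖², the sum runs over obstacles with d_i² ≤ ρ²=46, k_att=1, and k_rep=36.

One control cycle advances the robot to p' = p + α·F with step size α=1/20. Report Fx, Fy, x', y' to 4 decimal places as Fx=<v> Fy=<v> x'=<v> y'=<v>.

F_att = 1·(g−p) = 1·(-11,-9) = (-11.0000,-9.0000)
o1: d²=36 ≤ ρ²=46; F_rep = 36·(6,0)/36² = (0.1667,0.0000)
o2: d²=164 > ρ²=46 → inactive
o3: d²=85 > ρ²=46 → inactive
o4: d²=289 > ρ²=46 → inactive
F = F_att + ΣF_rep = (-10.8333,-9.0000)
p' = p + 1/20·F = (9.4583,-3.4500)

Fx=-10.8333 Fy=-9.0000 x'=9.4583 y'=-3.4500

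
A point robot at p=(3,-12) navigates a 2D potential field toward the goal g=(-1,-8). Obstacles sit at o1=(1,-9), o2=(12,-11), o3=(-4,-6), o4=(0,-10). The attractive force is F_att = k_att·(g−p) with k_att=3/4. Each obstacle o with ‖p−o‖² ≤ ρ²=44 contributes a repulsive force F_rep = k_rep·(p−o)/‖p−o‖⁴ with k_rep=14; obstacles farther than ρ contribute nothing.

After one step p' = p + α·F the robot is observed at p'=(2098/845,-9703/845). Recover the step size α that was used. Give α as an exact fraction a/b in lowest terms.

α = 1/5

F_att = 3/4·(g−p) = 3/4·(-4,4) = (-3.0000,3.0000)
o1: d²=13 ≤ ρ²=44; F_rep = 14·(2,-3)/13² = (0.1657,-0.2485)
o2: d²=82 > ρ²=44 → inactive
o3: d²=85 > ρ²=44 → inactive
o4: d²=13 ≤ ρ²=44; F_rep = 14·(3,-2)/13² = (0.2485,-0.1657)
F = F_att + ΣF_rep = (-2.5858,2.5858)
Δp = p'−p = (-0.5172,0.5172); α = Δx/Fx = (-437/845) / (-437/169) = 1/5
check: Δy/Fy = (437/845) / (437/169) = 1/5 ✓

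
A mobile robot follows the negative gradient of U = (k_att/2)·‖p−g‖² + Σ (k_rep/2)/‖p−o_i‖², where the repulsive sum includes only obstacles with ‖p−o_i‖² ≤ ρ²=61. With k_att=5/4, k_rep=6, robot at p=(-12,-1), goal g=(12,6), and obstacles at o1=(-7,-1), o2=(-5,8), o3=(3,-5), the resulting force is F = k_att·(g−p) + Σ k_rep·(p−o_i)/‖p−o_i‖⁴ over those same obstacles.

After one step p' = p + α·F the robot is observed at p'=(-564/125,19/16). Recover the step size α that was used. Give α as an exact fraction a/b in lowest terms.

α = 1/4

F_att = 5/4·(g−p) = 5/4·(24,7) = (30.0000,8.7500)
o1: d²=25 ≤ ρ²=61; F_rep = 6·(-5,0)/25² = (-0.0480,0.0000)
o2: d²=130 > ρ²=61 → inactive
o3: d²=241 > ρ²=61 → inactive
F = F_att + ΣF_rep = (29.9520,8.7500)
Δp = p'−p = (7.4880,2.1875); α = Δx/Fx = (936/125) / (3744/125) = 1/4
check: Δy/Fy = (35/16) / (35/4) = 1/4 ✓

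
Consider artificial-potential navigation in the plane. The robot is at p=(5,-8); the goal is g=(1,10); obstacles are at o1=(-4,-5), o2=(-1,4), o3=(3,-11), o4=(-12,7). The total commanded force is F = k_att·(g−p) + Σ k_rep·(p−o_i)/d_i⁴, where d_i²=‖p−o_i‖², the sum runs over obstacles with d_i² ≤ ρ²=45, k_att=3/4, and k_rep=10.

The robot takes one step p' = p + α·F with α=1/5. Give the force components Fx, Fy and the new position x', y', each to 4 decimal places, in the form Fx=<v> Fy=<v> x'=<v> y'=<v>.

Fx=-2.8817 Fy=13.6775 x'=4.4237 y'=-5.2645

F_att = 3/4·(g−p) = 3/4·(-4,18) = (-3.0000,13.5000)
o1: d²=90 > ρ²=45 → inactive
o2: d²=180 > ρ²=45 → inactive
o3: d²=13 ≤ ρ²=45; F_rep = 10·(2,3)/13² = (0.1183,0.1775)
o4: d²=514 > ρ²=45 → inactive
F = F_att + ΣF_rep = (-2.8817,13.6775)
p' = p + 1/5·F = (4.4237,-5.2645)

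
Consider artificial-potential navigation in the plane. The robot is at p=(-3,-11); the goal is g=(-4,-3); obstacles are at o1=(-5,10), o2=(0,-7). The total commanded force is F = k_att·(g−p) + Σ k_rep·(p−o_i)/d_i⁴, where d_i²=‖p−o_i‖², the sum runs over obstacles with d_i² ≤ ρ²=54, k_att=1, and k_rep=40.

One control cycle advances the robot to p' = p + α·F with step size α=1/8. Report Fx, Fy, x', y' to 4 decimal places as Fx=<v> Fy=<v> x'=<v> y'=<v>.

Fx=-1.1920 Fy=7.7440 x'=-3.1490 y'=-10.0320

F_att = 1·(g−p) = 1·(-1,8) = (-1.0000,8.0000)
o1: d²=445 > ρ²=54 → inactive
o2: d²=25 ≤ ρ²=54; F_rep = 40·(-3,-4)/25² = (-0.1920,-0.2560)
F = F_att + ΣF_rep = (-1.1920,7.7440)
p' = p + 1/8·F = (-3.1490,-10.0320)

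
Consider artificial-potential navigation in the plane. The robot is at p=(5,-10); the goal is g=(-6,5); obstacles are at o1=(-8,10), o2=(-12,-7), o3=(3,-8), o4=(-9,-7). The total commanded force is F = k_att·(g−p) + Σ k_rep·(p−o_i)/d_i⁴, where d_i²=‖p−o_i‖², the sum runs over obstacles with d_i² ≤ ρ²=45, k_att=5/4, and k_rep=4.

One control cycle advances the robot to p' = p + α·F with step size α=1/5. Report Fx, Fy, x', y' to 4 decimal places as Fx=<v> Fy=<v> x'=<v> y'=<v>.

Fx=-13.6250 Fy=18.6250 x'=2.2750 y'=-6.2750

F_att = 5/4·(g−p) = 5/4·(-11,15) = (-13.7500,18.7500)
o1: d²=569 > ρ²=45 → inactive
o2: d²=298 > ρ²=45 → inactive
o3: d²=8 ≤ ρ²=45; F_rep = 4·(2,-2)/8² = (0.1250,-0.1250)
o4: d²=205 > ρ²=45 → inactive
F = F_att + ΣF_rep = (-13.6250,18.6250)
p' = p + 1/5·F = (2.2750,-6.2750)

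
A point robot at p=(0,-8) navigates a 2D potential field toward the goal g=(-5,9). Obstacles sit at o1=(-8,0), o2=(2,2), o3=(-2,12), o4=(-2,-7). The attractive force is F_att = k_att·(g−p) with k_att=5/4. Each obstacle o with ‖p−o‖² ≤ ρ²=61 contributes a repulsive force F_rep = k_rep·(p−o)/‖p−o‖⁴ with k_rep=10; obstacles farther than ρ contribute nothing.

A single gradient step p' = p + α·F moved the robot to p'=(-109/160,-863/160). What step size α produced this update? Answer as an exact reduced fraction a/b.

F_att = 5/4·(g−p) = 5/4·(-5,17) = (-6.2500,21.2500)
o1: d²=128 > ρ²=61 → inactive
o2: d²=104 > ρ²=61 → inactive
o3: d²=404 > ρ²=61 → inactive
o4: d²=5 ≤ ρ²=61; F_rep = 10·(2,-1)/5² = (0.8000,-0.4000)
F = F_att + ΣF_rep = (-5.4500,20.8500)
Δp = p'−p = (-0.6813,2.6063); α = Δx/Fx = (-109/160) / (-109/20) = 1/8
check: Δy/Fy = (417/160) / (417/20) = 1/8 ✓

α = 1/8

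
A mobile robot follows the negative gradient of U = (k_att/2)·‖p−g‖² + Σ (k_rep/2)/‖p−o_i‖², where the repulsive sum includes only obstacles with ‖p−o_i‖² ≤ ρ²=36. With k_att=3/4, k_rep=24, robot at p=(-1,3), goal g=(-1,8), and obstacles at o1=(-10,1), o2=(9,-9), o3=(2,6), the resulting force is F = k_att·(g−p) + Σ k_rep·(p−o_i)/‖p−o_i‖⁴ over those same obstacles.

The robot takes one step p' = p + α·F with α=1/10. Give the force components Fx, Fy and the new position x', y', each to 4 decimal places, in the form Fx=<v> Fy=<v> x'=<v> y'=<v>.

Fx=-0.2222 Fy=3.5278 x'=-1.0222 y'=3.3528

F_att = 3/4·(g−p) = 3/4·(0,5) = (0.0000,3.7500)
o1: d²=85 > ρ²=36 → inactive
o2: d²=244 > ρ²=36 → inactive
o3: d²=18 ≤ ρ²=36; F_rep = 24·(-3,-3)/18² = (-0.2222,-0.2222)
F = F_att + ΣF_rep = (-0.2222,3.5278)
p' = p + 1/10·F = (-1.0222,3.3528)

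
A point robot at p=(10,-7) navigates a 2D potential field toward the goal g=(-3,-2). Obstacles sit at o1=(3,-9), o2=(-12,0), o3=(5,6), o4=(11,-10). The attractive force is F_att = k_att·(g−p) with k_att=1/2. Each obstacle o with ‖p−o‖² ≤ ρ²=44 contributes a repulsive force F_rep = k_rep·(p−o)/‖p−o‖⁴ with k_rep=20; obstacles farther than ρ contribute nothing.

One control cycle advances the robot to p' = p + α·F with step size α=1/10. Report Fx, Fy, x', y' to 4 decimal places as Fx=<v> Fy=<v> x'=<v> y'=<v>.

Fx=-6.7000 Fy=3.1000 x'=9.3300 y'=-6.6900

F_att = 1/2·(g−p) = 1/2·(-13,5) = (-6.5000,2.5000)
o1: d²=53 > ρ²=44 → inactive
o2: d²=533 > ρ²=44 → inactive
o3: d²=194 > ρ²=44 → inactive
o4: d²=10 ≤ ρ²=44; F_rep = 20·(-1,3)/10² = (-0.2000,0.6000)
F = F_att + ΣF_rep = (-6.7000,3.1000)
p' = p + 1/10·F = (9.3300,-6.6900)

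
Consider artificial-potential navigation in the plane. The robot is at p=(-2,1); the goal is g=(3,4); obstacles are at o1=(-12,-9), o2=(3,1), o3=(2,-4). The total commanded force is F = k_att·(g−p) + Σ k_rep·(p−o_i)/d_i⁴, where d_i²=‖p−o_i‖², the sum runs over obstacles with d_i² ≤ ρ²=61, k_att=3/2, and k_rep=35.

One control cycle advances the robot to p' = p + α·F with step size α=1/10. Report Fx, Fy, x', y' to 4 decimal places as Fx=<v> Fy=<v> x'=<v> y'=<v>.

F_att = 3/2·(g−p) = 3/2·(5,3) = (7.5000,4.5000)
o1: d²=200 > ρ²=61 → inactive
o2: d²=25 ≤ ρ²=61; F_rep = 35·(-5,0)/25² = (-0.2800,0.0000)
o3: d²=41 ≤ ρ²=61; F_rep = 35·(-4,5)/41² = (-0.0833,0.1041)
F = F_att + ΣF_rep = (7.1367,4.6041)
p' = p + 1/10·F = (-1.2863,1.4604)

Fx=7.1367 Fy=4.6041 x'=-1.2863 y'=1.4604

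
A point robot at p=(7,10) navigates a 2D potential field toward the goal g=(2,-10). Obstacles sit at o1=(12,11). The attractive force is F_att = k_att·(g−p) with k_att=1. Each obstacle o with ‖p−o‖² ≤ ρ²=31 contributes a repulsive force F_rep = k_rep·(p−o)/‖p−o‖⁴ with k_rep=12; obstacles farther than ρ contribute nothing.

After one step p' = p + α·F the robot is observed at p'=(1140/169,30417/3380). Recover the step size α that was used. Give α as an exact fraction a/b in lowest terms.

α = 1/20

F_att = 1·(g−p) = 1·(-5,-20) = (-5.0000,-20.0000)
o1: d²=26 ≤ ρ²=31; F_rep = 12·(-5,-1)/26² = (-0.0888,-0.0178)
F = F_att + ΣF_rep = (-5.0888,-20.0178)
Δp = p'−p = (-0.2544,-1.0009); α = Δx/Fx = (-43/169) / (-860/169) = 1/20
check: Δy/Fy = (-3383/3380) / (-3383/169) = 1/20 ✓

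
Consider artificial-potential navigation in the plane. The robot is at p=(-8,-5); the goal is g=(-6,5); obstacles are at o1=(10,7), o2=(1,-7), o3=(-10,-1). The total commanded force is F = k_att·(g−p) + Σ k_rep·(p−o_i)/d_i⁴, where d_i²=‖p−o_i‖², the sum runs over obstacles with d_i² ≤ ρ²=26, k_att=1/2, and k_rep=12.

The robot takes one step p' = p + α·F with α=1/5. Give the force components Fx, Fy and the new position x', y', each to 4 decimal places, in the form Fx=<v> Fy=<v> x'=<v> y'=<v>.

F_att = 1/2·(g−p) = 1/2·(2,10) = (1.0000,5.0000)
o1: d²=468 > ρ²=26 → inactive
o2: d²=85 > ρ²=26 → inactive
o3: d²=20 ≤ ρ²=26; F_rep = 12·(2,-4)/20² = (0.0600,-0.1200)
F = F_att + ΣF_rep = (1.0600,4.8800)
p' = p + 1/5·F = (-7.7880,-4.0240)

Fx=1.0600 Fy=4.8800 x'=-7.7880 y'=-4.0240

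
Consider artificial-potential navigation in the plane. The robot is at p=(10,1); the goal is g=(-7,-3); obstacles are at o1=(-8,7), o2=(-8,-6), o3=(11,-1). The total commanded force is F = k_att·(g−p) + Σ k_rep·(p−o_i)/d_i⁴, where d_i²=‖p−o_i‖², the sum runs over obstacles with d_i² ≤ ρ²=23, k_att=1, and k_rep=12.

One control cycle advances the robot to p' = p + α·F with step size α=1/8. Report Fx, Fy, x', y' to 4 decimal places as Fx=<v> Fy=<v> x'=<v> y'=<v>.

Fx=-17.4800 Fy=-3.0400 x'=7.8150 y'=0.6200

F_att = 1·(g−p) = 1·(-17,-4) = (-17.0000,-4.0000)
o1: d²=360 > ρ²=23 → inactive
o2: d²=373 > ρ²=23 → inactive
o3: d²=5 ≤ ρ²=23; F_rep = 12·(-1,2)/5² = (-0.4800,0.9600)
F = F_att + ΣF_rep = (-17.4800,-3.0400)
p' = p + 1/8·F = (7.8150,0.6200)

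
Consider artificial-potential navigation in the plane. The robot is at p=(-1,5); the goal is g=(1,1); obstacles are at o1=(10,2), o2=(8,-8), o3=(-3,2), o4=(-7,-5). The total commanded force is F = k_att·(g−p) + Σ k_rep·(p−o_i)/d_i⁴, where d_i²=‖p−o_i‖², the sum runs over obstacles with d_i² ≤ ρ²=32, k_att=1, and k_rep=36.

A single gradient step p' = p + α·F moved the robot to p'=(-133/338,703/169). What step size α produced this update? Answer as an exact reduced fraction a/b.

α = 1/4

F_att = 1·(g−p) = 1·(2,-4) = (2.0000,-4.0000)
o1: d²=130 > ρ²=32 → inactive
o2: d²=250 > ρ²=32 → inactive
o3: d²=13 ≤ ρ²=32; F_rep = 36·(2,3)/13² = (0.4260,0.6391)
o4: d²=136 > ρ²=32 → inactive
F = F_att + ΣF_rep = (2.4260,-3.3609)
Δp = p'−p = (0.6065,-0.8402); α = Δx/Fx = (205/338) / (410/169) = 1/4
check: Δy/Fy = (-142/169) / (-568/169) = 1/4 ✓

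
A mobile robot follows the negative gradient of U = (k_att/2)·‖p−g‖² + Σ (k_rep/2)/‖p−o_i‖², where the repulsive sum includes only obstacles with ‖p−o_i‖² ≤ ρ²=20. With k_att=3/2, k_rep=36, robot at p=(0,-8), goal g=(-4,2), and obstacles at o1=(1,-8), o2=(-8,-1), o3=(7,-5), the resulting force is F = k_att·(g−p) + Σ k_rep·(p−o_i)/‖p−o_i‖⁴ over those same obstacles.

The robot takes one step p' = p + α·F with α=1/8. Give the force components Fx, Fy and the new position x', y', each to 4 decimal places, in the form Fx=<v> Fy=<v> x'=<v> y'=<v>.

Fx=-42.0000 Fy=15.0000 x'=-5.2500 y'=-6.1250

F_att = 3/2·(g−p) = 3/2·(-4,10) = (-6.0000,15.0000)
o1: d²=1 ≤ ρ²=20; F_rep = 36·(-1,0)/1² = (-36.0000,0.0000)
o2: d²=113 > ρ²=20 → inactive
o3: d²=58 > ρ²=20 → inactive
F = F_att + ΣF_rep = (-42.0000,15.0000)
p' = p + 1/8·F = (-5.2500,-6.1250)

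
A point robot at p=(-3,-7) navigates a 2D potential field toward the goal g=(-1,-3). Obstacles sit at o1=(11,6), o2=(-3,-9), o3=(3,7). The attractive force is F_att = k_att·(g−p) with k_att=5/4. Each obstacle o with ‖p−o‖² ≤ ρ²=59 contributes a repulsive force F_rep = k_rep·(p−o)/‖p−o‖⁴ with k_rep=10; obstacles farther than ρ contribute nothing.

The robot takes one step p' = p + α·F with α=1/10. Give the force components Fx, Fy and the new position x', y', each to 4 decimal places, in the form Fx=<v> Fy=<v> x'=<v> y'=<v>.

F_att = 5/4·(g−p) = 5/4·(2,4) = (2.5000,5.0000)
o1: d²=365 > ρ²=59 → inactive
o2: d²=4 ≤ ρ²=59; F_rep = 10·(0,2)/4² = (0.0000,1.2500)
o3: d²=232 > ρ²=59 → inactive
F = F_att + ΣF_rep = (2.5000,6.2500)
p' = p + 1/10·F = (-2.7500,-6.3750)

Fx=2.5000 Fy=6.2500 x'=-2.7500 y'=-6.3750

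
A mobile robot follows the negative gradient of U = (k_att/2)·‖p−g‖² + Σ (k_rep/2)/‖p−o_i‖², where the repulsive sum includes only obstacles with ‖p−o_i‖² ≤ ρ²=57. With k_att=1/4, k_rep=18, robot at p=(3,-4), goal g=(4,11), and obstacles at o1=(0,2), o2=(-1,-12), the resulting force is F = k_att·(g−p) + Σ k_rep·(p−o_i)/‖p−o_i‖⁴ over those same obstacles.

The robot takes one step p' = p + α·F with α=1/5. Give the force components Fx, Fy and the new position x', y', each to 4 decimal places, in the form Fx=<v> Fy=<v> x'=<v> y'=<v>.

Fx=0.2767 Fy=3.6967 x'=3.0553 y'=-3.2607

F_att = 1/4·(g−p) = 1/4·(1,15) = (0.2500,3.7500)
o1: d²=45 ≤ ρ²=57; F_rep = 18·(3,-6)/45² = (0.0267,-0.0533)
o2: d²=80 > ρ²=57 → inactive
F = F_att + ΣF_rep = (0.2767,3.6967)
p' = p + 1/5·F = (3.0553,-3.2607)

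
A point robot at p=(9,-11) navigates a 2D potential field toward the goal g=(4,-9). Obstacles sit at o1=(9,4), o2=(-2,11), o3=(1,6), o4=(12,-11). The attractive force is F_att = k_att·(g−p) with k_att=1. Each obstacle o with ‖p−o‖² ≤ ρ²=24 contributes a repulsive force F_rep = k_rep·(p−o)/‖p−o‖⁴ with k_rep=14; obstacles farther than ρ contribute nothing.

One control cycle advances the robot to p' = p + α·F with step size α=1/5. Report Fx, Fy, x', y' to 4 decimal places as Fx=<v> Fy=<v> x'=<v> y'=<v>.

F_att = 1·(g−p) = 1·(-5,2) = (-5.0000,2.0000)
o1: d²=225 > ρ²=24 → inactive
o2: d²=605 > ρ²=24 → inactive
o3: d²=353 > ρ²=24 → inactive
o4: d²=9 ≤ ρ²=24; F_rep = 14·(-3,0)/9² = (-0.5185,0.0000)
F = F_att + ΣF_rep = (-5.5185,2.0000)
p' = p + 1/5·F = (7.8963,-10.6000)

Fx=-5.5185 Fy=2.0000 x'=7.8963 y'=-10.6000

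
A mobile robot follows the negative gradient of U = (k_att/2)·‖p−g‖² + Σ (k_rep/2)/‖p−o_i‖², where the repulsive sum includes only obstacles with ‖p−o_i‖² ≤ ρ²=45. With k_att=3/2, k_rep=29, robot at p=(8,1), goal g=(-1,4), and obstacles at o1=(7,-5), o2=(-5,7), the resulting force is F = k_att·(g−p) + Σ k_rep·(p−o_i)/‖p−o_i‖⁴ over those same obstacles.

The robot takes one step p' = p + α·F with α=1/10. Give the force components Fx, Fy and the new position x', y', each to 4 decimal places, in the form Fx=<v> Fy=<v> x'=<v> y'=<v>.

F_att = 3/2·(g−p) = 3/2·(-9,3) = (-13.5000,4.5000)
o1: d²=37 ≤ ρ²=45; F_rep = 29·(1,6)/37² = (0.0212,0.1271)
o2: d²=205 > ρ²=45 → inactive
F = F_att + ΣF_rep = (-13.4788,4.6271)
p' = p + 1/10·F = (6.6521,1.4627)

Fx=-13.4788 Fy=4.6271 x'=6.6521 y'=1.4627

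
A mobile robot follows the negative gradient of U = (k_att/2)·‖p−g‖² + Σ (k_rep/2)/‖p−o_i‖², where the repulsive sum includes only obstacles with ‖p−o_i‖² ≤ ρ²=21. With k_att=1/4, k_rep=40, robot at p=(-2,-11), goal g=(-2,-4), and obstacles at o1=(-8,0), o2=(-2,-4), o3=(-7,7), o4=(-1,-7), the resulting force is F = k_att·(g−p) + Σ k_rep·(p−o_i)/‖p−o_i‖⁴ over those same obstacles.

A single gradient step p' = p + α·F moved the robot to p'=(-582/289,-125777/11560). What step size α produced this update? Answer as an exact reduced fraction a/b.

α = 1/10

F_att = 1/4·(g−p) = 1/4·(0,7) = (0.0000,1.7500)
o1: d²=157 > ρ²=21 → inactive
o2: d²=49 > ρ²=21 → inactive
o3: d²=349 > ρ²=21 → inactive
o4: d²=17 ≤ ρ²=21; F_rep = 40·(-1,-4)/17² = (-0.1384,-0.5536)
F = F_att + ΣF_rep = (-0.1384,1.1964)
Δp = p'−p = (-0.0138,0.1196); α = Δx/Fx = (-4/289) / (-40/289) = 1/10
check: Δy/Fy = (1383/11560) / (1383/1156) = 1/10 ✓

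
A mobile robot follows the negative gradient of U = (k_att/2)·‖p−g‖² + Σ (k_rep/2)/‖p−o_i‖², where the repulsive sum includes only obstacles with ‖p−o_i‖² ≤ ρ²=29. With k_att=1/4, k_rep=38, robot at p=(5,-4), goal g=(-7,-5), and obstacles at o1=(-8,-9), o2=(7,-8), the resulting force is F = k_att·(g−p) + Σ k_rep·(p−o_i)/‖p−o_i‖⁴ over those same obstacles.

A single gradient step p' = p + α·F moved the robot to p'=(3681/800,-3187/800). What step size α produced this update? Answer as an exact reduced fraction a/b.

α = 1/8

F_att = 1/4·(g−p) = 1/4·(-12,-1) = (-3.0000,-0.2500)
o1: d²=194 > ρ²=29 → inactive
o2: d²=20 ≤ ρ²=29; F_rep = 38·(-2,4)/20² = (-0.1900,0.3800)
F = F_att + ΣF_rep = (-3.1900,0.1300)
Δp = p'−p = (-0.3987,0.0163); α = Δx/Fx = (-319/800) / (-319/100) = 1/8
check: Δy/Fy = (13/800) / (13/100) = 1/8 ✓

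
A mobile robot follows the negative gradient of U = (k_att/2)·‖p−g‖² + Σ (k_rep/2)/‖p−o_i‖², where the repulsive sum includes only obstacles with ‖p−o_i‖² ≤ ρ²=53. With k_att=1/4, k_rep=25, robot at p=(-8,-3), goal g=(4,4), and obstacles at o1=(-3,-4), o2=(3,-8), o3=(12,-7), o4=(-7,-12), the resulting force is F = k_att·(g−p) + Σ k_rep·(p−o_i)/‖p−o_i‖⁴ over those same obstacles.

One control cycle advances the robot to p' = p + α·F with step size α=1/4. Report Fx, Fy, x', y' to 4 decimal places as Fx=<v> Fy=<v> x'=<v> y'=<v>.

Fx=2.8151 Fy=1.7870 x'=-7.2962 y'=-2.5533

F_att = 1/4·(g−p) = 1/4·(12,7) = (3.0000,1.7500)
o1: d²=26 ≤ ρ²=53; F_rep = 25·(-5,1)/26² = (-0.1849,0.0370)
o2: d²=146 > ρ²=53 → inactive
o3: d²=416 > ρ²=53 → inactive
o4: d²=82 > ρ²=53 → inactive
F = F_att + ΣF_rep = (2.8151,1.7870)
p' = p + 1/4·F = (-7.2962,-2.5533)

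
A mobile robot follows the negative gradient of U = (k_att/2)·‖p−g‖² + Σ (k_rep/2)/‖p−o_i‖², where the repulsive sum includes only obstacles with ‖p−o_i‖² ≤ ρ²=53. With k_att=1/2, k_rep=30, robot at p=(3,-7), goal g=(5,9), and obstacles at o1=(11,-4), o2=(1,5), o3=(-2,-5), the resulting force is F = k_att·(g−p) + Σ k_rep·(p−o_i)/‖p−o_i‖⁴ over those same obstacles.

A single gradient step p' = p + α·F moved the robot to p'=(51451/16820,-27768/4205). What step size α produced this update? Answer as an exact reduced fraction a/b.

α = 1/20

F_att = 1/2·(g−p) = 1/2·(2,16) = (1.0000,8.0000)
o1: d²=73 > ρ²=53 → inactive
o2: d²=148 > ρ²=53 → inactive
o3: d²=29 ≤ ρ²=53; F_rep = 30·(5,-2)/29² = (0.1784,-0.0713)
F = F_att + ΣF_rep = (1.1784,7.9287)
Δp = p'−p = (0.0589,0.3964); α = Δx/Fx = (991/16820) / (991/841) = 1/20
check: Δy/Fy = (1667/4205) / (6668/841) = 1/20 ✓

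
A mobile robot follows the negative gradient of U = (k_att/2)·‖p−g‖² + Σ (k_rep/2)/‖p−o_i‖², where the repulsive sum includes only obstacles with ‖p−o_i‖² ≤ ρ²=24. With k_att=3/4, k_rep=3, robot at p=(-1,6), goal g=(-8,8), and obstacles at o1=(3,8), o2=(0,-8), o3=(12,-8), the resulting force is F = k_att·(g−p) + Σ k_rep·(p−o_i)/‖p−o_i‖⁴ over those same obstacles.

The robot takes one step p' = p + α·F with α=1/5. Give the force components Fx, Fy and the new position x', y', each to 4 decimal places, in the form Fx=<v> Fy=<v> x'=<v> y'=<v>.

F_att = 3/4·(g−p) = 3/4·(-7,2) = (-5.2500,1.5000)
o1: d²=20 ≤ ρ²=24; F_rep = 3·(-4,-2)/20² = (-0.0300,-0.0150)
o2: d²=197 > ρ²=24 → inactive
o3: d²=365 > ρ²=24 → inactive
F = F_att + ΣF_rep = (-5.2800,1.4850)
p' = p + 1/5·F = (-2.0560,6.2970)

Fx=-5.2800 Fy=1.4850 x'=-2.0560 y'=6.2970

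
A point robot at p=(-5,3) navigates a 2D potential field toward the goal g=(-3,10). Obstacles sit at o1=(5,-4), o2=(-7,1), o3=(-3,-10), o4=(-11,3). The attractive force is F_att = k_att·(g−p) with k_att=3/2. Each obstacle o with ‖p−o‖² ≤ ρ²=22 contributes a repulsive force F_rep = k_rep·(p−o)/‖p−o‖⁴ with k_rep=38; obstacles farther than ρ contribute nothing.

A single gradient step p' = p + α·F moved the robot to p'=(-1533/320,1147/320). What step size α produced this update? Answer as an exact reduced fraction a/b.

α = 1/20

F_att = 3/2·(g−p) = 3/2·(2,7) = (3.0000,10.5000)
o1: d²=149 > ρ²=22 → inactive
o2: d²=8 ≤ ρ²=22; F_rep = 38·(2,2)/8² = (1.1875,1.1875)
o3: d²=173 > ρ²=22 → inactive
o4: d²=36 > ρ²=22 → inactive
F = F_att + ΣF_rep = (4.1875,11.6875)
Δp = p'−p = (0.2094,0.5844); α = Δx/Fx = (67/320) / (67/16) = 1/20
check: Δy/Fy = (187/320) / (187/16) = 1/20 ✓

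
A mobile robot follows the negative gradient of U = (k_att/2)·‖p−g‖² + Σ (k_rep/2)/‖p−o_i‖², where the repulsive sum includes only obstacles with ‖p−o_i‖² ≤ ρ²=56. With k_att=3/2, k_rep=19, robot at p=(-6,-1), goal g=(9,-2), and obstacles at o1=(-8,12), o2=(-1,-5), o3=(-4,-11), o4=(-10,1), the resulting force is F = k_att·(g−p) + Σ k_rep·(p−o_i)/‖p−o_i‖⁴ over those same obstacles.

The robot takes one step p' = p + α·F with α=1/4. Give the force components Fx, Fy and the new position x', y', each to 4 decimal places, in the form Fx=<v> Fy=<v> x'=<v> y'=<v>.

Fx=22.6335 Fy=-1.5498 x'=-0.3416 y'=-1.3874

F_att = 3/2·(g−p) = 3/2·(15,-1) = (22.5000,-1.5000)
o1: d²=173 > ρ²=56 → inactive
o2: d²=41 ≤ ρ²=56; F_rep = 19·(-5,4)/41² = (-0.0565,0.0452)
o3: d²=104 > ρ²=56 → inactive
o4: d²=20 ≤ ρ²=56; F_rep = 19·(4,-2)/20² = (0.1900,-0.0950)
F = F_att + ΣF_rep = (22.6335,-1.5498)
p' = p + 1/4·F = (-0.3416,-1.3874)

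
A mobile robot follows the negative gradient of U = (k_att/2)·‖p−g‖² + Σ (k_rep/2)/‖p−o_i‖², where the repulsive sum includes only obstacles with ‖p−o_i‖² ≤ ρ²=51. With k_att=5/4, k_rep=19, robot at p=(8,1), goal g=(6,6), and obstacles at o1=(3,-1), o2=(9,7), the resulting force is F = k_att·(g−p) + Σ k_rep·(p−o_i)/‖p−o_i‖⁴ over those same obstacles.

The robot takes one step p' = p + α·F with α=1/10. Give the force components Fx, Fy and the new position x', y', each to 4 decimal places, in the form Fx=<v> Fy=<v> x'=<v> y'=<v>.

Fx=-2.4009 Fy=6.2119 x'=7.7599 y'=1.6212

F_att = 5/4·(g−p) = 5/4·(-2,5) = (-2.5000,6.2500)
o1: d²=29 ≤ ρ²=51; F_rep = 19·(5,2)/29² = (0.1130,0.0452)
o2: d²=37 ≤ ρ²=51; F_rep = 19·(-1,-6)/37² = (-0.0139,-0.0833)
F = F_att + ΣF_rep = (-2.4009,6.2119)
p' = p + 1/10·F = (7.7599,1.6212)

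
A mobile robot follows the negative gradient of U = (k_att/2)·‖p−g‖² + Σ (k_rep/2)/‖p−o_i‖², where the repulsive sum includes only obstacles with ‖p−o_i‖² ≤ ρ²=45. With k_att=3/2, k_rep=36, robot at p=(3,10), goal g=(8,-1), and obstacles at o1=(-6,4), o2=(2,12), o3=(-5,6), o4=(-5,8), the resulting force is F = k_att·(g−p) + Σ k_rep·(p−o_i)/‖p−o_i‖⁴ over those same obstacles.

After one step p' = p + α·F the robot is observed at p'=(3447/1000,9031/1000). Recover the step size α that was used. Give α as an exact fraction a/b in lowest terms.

F_att = 3/2·(g−p) = 3/2·(5,-11) = (7.5000,-16.5000)
o1: d²=117 > ρ²=45 → inactive
o2: d²=5 ≤ ρ²=45; F_rep = 36·(1,-2)/5² = (1.4400,-2.8800)
o3: d²=80 > ρ²=45 → inactive
o4: d²=68 > ρ²=45 → inactive
F = F_att + ΣF_rep = (8.9400,-19.3800)
Δp = p'−p = (0.4470,-0.9690); α = Δx/Fx = (447/1000) / (447/50) = 1/20
check: Δy/Fy = (-969/1000) / (-969/50) = 1/20 ✓

α = 1/20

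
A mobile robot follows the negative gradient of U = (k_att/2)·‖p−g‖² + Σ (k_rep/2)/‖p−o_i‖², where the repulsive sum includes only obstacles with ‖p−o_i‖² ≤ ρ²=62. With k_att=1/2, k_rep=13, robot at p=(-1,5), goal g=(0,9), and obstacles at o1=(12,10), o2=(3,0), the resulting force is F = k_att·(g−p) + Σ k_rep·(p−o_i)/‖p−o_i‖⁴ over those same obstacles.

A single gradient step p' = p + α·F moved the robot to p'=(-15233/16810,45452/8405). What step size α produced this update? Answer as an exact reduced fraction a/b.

α = 1/5

F_att = 1/2·(g−p) = 1/2·(1,4) = (0.5000,2.0000)
o1: d²=194 > ρ²=62 → inactive
o2: d²=41 ≤ ρ²=62; F_rep = 13·(-4,5)/41² = (-0.0309,0.0387)
F = F_att + ΣF_rep = (0.4691,2.0387)
Δp = p'−p = (0.0938,0.4077); α = Δx/Fx = (1577/16810) / (1577/3362) = 1/5
check: Δy/Fy = (3427/8405) / (3427/1681) = 1/5 ✓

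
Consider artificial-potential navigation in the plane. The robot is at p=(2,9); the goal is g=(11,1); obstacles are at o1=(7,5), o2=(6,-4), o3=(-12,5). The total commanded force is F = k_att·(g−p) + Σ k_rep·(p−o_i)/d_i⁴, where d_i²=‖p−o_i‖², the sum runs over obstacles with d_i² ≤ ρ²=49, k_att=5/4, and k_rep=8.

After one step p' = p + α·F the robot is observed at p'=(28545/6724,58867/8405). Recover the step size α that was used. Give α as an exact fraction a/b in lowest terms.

α = 1/5

F_att = 5/4·(g−p) = 5/4·(9,-8) = (11.2500,-10.0000)
o1: d²=41 ≤ ρ²=49; F_rep = 8·(-5,4)/41² = (-0.0238,0.0190)
o2: d²=185 > ρ²=49 → inactive
o3: d²=212 > ρ²=49 → inactive
F = F_att + ΣF_rep = (11.2262,-9.9810)
Δp = p'−p = (2.2452,-1.9962); α = Δx/Fx = (15097/6724) / (75485/6724) = 1/5
check: Δy/Fy = (-16778/8405) / (-16778/1681) = 1/5 ✓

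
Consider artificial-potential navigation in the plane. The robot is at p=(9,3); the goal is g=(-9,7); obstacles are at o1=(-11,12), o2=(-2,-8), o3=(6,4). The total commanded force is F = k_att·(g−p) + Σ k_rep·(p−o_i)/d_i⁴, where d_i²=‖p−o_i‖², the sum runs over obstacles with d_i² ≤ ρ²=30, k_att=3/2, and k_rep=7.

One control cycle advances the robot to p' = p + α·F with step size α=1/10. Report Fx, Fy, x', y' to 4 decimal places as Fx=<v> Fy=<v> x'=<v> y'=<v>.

F_att = 3/2·(g−p) = 3/2·(-18,4) = (-27.0000,6.0000)
o1: d²=481 > ρ²=30 → inactive
o2: d²=242 > ρ²=30 → inactive
o3: d²=10 ≤ ρ²=30; F_rep = 7·(3,-1)/10² = (0.2100,-0.0700)
F = F_att + ΣF_rep = (-26.7900,5.9300)
p' = p + 1/10·F = (6.3210,3.5930)

Fx=-26.7900 Fy=5.9300 x'=6.3210 y'=3.5930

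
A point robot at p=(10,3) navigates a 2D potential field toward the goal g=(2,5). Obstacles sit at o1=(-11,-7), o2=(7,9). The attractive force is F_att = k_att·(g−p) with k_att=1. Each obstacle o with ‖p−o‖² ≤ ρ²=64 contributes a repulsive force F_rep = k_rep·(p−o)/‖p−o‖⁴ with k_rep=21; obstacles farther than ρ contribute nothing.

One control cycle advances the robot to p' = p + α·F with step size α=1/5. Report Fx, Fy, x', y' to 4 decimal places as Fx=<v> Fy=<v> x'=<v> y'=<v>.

F_att = 1·(g−p) = 1·(-8,2) = (-8.0000,2.0000)
o1: d²=541 > ρ²=64 → inactive
o2: d²=45 ≤ ρ²=64; F_rep = 21·(3,-6)/45² = (0.0311,-0.0622)
F = F_att + ΣF_rep = (-7.9689,1.9378)
p' = p + 1/5·F = (8.4062,3.3876)

Fx=-7.9689 Fy=1.9378 x'=8.4062 y'=3.3876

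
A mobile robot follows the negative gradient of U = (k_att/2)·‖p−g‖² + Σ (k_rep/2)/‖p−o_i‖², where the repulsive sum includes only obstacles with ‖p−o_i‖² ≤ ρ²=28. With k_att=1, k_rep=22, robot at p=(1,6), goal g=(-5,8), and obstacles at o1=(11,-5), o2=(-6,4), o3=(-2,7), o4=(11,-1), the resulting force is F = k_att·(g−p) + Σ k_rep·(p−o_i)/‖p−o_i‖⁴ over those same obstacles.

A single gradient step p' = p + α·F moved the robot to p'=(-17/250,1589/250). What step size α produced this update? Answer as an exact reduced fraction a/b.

α = 1/5

F_att = 1·(g−p) = 1·(-6,2) = (-6.0000,2.0000)
o1: d²=221 > ρ²=28 → inactive
o2: d²=53 > ρ²=28 → inactive
o3: d²=10 ≤ ρ²=28; F_rep = 22·(3,-1)/10² = (0.6600,-0.2200)
o4: d²=149 > ρ²=28 → inactive
F = F_att + ΣF_rep = (-5.3400,1.7800)
Δp = p'−p = (-1.0680,0.3560); α = Δx/Fx = (-267/250) / (-267/50) = 1/5
check: Δy/Fy = (89/250) / (89/50) = 1/5 ✓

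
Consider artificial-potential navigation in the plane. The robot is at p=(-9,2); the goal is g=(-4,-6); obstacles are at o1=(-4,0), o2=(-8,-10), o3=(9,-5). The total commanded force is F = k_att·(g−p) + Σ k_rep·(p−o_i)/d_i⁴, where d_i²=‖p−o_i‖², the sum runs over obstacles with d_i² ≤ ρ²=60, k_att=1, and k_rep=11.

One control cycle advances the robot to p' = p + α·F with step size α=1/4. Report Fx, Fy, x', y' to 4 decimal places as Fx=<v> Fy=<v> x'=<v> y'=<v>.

F_att = 1·(g−p) = 1·(5,-8) = (5.0000,-8.0000)
o1: d²=29 ≤ ρ²=60; F_rep = 11·(-5,2)/29² = (-0.0654,0.0262)
o2: d²=145 > ρ²=60 → inactive
o3: d²=373 > ρ²=60 → inactive
F = F_att + ΣF_rep = (4.9346,-7.9738)
p' = p + 1/4·F = (-7.7663,0.0065)

Fx=4.9346 Fy=-7.9738 x'=-7.7663 y'=0.0065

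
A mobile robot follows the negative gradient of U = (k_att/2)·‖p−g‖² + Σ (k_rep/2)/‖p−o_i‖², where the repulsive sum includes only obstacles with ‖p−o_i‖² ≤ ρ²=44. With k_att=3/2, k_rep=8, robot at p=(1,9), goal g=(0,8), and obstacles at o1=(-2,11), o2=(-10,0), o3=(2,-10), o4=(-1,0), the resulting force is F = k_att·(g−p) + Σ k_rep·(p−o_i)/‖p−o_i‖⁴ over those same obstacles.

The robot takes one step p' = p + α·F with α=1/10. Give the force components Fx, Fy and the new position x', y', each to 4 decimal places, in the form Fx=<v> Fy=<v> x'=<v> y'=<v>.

Fx=-1.3580 Fy=-1.5947 x'=0.8642 y'=8.8405

F_att = 3/2·(g−p) = 3/2·(-1,-1) = (-1.5000,-1.5000)
o1: d²=13 ≤ ρ²=44; F_rep = 8·(3,-2)/13² = (0.1420,-0.0947)
o2: d²=202 > ρ²=44 → inactive
o3: d²=362 > ρ²=44 → inactive
o4: d²=85 > ρ²=44 → inactive
F = F_att + ΣF_rep = (-1.3580,-1.5947)
p' = p + 1/10·F = (0.8642,8.8405)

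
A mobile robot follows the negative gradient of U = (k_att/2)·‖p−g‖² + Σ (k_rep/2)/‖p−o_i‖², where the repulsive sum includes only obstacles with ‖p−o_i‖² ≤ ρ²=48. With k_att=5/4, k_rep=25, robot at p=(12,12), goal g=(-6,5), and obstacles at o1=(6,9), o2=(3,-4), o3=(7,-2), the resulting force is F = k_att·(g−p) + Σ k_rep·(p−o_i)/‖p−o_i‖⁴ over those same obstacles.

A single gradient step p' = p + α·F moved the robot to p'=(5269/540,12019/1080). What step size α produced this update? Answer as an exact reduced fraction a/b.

α = 1/10

F_att = 5/4·(g−p) = 5/4·(-18,-7) = (-22.5000,-8.7500)
o1: d²=45 ≤ ρ²=48; F_rep = 25·(6,3)/45² = (0.0741,0.0370)
o2: d²=337 > ρ²=48 → inactive
o3: d²=221 > ρ²=48 → inactive
F = F_att + ΣF_rep = (-22.4259,-8.7130)
Δp = p'−p = (-2.2426,-0.8713); α = Δx/Fx = (-1211/540) / (-1211/54) = 1/10
check: Δy/Fy = (-941/1080) / (-941/108) = 1/10 ✓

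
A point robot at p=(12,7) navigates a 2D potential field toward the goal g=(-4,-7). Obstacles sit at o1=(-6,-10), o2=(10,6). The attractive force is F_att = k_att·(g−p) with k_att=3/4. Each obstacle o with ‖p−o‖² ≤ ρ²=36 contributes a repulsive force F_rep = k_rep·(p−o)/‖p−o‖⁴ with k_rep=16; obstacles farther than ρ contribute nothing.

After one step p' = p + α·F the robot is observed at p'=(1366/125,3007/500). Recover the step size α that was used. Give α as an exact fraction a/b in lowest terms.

α = 1/10

F_att = 3/4·(g−p) = 3/4·(-16,-14) = (-12.0000,-10.5000)
o1: d²=613 > ρ²=36 → inactive
o2: d²=5 ≤ ρ²=36; F_rep = 16·(2,1)/5² = (1.2800,0.6400)
F = F_att + ΣF_rep = (-10.7200,-9.8600)
Δp = p'−p = (-1.0720,-0.9860); α = Δx/Fx = (-134/125) / (-268/25) = 1/10
check: Δy/Fy = (-493/500) / (-493/50) = 1/10 ✓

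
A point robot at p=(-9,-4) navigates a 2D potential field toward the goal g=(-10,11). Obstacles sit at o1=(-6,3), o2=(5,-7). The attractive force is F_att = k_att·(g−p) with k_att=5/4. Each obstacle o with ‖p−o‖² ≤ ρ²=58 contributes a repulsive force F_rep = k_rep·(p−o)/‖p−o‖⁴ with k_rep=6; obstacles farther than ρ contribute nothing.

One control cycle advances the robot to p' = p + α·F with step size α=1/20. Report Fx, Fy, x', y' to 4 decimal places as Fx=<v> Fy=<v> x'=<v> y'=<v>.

Fx=-1.2554 Fy=18.7375 x'=-9.0628 y'=-3.0631

F_att = 5/4·(g−p) = 5/4·(-1,15) = (-1.2500,18.7500)
o1: d²=58 ≤ ρ²=58; F_rep = 6·(-3,-7)/58² = (-0.0054,-0.0125)
o2: d²=205 > ρ²=58 → inactive
F = F_att + ΣF_rep = (-1.2554,18.7375)
p' = p + 1/20·F = (-9.0628,-3.0631)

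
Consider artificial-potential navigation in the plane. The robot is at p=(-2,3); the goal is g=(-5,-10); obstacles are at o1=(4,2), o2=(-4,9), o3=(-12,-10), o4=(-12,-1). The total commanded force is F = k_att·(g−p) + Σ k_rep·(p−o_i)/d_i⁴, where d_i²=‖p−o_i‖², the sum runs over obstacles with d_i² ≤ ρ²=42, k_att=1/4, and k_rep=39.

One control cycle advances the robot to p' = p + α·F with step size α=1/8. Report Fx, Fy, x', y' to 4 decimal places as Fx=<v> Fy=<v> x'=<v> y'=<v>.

F_att = 1/4·(g−p) = 1/4·(-3,-13) = (-0.7500,-3.2500)
o1: d²=37 ≤ ρ²=42; F_rep = 39·(-6,1)/37² = (-0.1709,0.0285)
o2: d²=40 ≤ ρ²=42; F_rep = 39·(2,-6)/40² = (0.0488,-0.1462)
o3: d²=269 > ρ²=42 → inactive
o4: d²=116 > ρ²=42 → inactive
F = F_att + ΣF_rep = (-0.8722,-3.3678)
p' = p + 1/8·F = (-2.1090,2.5790)

Fx=-0.8722 Fy=-3.3678 x'=-2.1090 y'=2.5790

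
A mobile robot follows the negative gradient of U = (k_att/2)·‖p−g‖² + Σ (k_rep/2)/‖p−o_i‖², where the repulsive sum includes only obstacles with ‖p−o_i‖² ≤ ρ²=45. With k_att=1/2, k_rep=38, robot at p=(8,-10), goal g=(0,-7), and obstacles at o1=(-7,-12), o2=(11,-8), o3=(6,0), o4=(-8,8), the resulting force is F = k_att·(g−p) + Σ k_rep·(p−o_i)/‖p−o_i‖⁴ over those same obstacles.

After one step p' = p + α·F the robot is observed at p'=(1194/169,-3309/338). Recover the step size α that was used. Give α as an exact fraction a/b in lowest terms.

α = 1/5

F_att = 1/2·(g−p) = 1/2·(-8,3) = (-4.0000,1.5000)
o1: d²=229 > ρ²=45 → inactive
o2: d²=13 ≤ ρ²=45; F_rep = 38·(-3,-2)/13² = (-0.6746,-0.4497)
o3: d²=104 > ρ²=45 → inactive
o4: d²=580 > ρ²=45 → inactive
F = F_att + ΣF_rep = (-4.6746,1.0503)
Δp = p'−p = (-0.9349,0.2101); α = Δx/Fx = (-158/169) / (-790/169) = 1/5
check: Δy/Fy = (71/338) / (355/338) = 1/5 ✓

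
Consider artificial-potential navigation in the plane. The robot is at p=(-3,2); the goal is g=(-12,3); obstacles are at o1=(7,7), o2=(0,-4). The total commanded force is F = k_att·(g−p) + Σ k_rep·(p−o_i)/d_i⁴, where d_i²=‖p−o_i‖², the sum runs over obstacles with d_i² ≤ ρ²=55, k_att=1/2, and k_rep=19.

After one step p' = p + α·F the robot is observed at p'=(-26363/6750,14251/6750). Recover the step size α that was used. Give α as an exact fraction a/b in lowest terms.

α = 1/5

F_att = 1/2·(g−p) = 1/2·(-9,1) = (-4.5000,0.5000)
o1: d²=125 > ρ²=55 → inactive
o2: d²=45 ≤ ρ²=55; F_rep = 19·(-3,6)/45² = (-0.0281,0.0563)
F = F_att + ΣF_rep = (-4.5281,0.5563)
Δp = p'−p = (-0.9056,0.1113); α = Δx/Fx = (-6113/6750) / (-6113/1350) = 1/5
check: Δy/Fy = (751/6750) / (751/1350) = 1/5 ✓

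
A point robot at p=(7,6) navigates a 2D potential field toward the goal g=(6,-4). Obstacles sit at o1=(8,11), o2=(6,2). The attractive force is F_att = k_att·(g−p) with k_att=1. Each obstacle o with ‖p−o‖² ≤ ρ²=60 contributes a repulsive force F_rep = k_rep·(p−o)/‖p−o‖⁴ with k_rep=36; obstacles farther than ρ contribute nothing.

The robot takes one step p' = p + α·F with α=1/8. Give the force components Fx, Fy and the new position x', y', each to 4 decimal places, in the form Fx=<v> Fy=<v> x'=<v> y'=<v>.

Fx=-0.9287 Fy=-9.7680 x'=6.8839 y'=4.7790

F_att = 1·(g−p) = 1·(-1,-10) = (-1.0000,-10.0000)
o1: d²=26 ≤ ρ²=60; F_rep = 36·(-1,-5)/26² = (-0.0533,-0.2663)
o2: d²=17 ≤ ρ²=60; F_rep = 36·(1,4)/17² = (0.1246,0.4983)
F = F_att + ΣF_rep = (-0.9287,-9.7680)
p' = p + 1/8·F = (6.8839,4.7790)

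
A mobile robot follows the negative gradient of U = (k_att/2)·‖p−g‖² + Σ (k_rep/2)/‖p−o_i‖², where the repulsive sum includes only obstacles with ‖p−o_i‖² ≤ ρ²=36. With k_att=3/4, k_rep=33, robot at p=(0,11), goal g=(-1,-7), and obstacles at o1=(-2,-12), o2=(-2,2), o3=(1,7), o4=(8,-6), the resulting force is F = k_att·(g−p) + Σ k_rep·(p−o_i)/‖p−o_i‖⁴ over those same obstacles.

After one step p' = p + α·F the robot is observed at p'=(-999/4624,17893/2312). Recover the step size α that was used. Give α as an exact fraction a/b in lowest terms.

α = 1/4

F_att = 3/4·(g−p) = 3/4·(-1,-18) = (-0.7500,-13.5000)
o1: d²=533 > ρ²=36 → inactive
o2: d²=85 > ρ²=36 → inactive
o3: d²=17 ≤ ρ²=36; F_rep = 33·(-1,4)/17² = (-0.1142,0.4567)
o4: d²=353 > ρ²=36 → inactive
F = F_att + ΣF_rep = (-0.8642,-13.0433)
Δp = p'−p = (-0.2160,-3.2608); α = Δx/Fx = (-999/4624) / (-999/1156) = 1/4
check: Δy/Fy = (-7539/2312) / (-7539/578) = 1/4 ✓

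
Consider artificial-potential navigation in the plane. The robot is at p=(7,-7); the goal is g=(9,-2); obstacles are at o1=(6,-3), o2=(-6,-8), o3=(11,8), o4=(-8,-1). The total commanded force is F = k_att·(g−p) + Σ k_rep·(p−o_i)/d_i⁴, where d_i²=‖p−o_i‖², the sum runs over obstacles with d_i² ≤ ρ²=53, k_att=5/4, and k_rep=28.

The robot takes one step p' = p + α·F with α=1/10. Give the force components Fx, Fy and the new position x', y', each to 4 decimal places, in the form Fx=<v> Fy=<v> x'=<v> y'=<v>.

F_att = 5/4·(g−p) = 5/4·(2,5) = (2.5000,6.2500)
o1: d²=17 ≤ ρ²=53; F_rep = 28·(1,-4)/17² = (0.0969,-0.3875)
o2: d²=170 > ρ²=53 → inactive
o3: d²=241 > ρ²=53 → inactive
o4: d²=261 > ρ²=53 → inactive
F = F_att + ΣF_rep = (2.5969,5.8625)
p' = p + 1/10·F = (7.2597,-6.4138)

Fx=2.5969 Fy=5.8625 x'=7.2597 y'=-6.4138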